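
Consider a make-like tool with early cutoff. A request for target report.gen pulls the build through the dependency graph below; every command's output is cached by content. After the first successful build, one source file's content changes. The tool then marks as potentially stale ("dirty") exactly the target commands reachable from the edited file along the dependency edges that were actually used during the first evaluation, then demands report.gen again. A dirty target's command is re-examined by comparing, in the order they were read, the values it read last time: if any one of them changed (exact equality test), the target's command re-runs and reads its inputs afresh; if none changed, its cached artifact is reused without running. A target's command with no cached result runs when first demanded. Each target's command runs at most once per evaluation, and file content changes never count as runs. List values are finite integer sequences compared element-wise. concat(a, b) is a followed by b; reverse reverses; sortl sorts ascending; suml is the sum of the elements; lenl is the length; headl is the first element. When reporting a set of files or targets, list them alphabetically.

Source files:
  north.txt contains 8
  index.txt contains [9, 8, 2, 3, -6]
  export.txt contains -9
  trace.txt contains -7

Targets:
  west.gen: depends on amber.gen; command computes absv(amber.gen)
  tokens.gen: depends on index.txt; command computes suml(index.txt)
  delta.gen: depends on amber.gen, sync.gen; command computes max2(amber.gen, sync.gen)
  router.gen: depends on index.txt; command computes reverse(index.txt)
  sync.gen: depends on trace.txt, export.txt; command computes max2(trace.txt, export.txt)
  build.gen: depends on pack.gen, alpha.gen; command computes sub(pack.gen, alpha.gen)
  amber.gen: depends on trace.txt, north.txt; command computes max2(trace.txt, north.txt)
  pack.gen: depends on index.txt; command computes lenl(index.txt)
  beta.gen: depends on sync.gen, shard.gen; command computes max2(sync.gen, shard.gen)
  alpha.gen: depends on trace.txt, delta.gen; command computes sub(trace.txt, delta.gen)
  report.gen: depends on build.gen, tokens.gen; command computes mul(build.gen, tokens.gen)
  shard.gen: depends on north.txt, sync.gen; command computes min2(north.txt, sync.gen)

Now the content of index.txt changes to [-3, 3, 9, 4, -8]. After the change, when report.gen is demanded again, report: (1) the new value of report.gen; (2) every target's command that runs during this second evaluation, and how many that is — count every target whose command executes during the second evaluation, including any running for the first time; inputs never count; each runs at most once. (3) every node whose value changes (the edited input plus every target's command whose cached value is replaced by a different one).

First demand of the output computes:
  amber.gen = max2(-7, 8) = 8
  pack.gen = lenl([9, 8, 2, 3, -6]) = 5
  sync.gen = max2(-7, -9) = -7
  delta.gen = max2(8, -7) = 8
  alpha.gen = sub(-7, 8) = -15
  build.gen = sub(5, -15) = 20
  tokens.gen = suml([9, 8, 2, 3, -6]) = 16
  report.gen = mul(20, 16) = 320

After the edit, cleaning proceeds:
  pack.gen: a read changed (index.txt [9, 8, 2, 3, -6]->[-3, 3, 9, 4, -8]) — executes, giving 5 — identical to its old value.
  build.gen: dirty, but its reads are unchanged (pack.gen unchanged, alpha.gen unchanged); cached 20 stands.
  tokens.gen: a read changed (index.txt [9, 8, 2, 3, -6]->[-3, 3, 9, 4, -8]) — executes, giving 5.
  report.gen: a read changed (tokens.gen 16->5) — executes, giving 100.

Note where the cutoff bites: build.gen is checked, finds nothing changed, and keeps its cache.

Demanding report.gen again yields 100.
3 target commands run: pack.gen, report.gen, tokens.gen.
The nodes whose values change: index.txt, report.gen, tokens.gen.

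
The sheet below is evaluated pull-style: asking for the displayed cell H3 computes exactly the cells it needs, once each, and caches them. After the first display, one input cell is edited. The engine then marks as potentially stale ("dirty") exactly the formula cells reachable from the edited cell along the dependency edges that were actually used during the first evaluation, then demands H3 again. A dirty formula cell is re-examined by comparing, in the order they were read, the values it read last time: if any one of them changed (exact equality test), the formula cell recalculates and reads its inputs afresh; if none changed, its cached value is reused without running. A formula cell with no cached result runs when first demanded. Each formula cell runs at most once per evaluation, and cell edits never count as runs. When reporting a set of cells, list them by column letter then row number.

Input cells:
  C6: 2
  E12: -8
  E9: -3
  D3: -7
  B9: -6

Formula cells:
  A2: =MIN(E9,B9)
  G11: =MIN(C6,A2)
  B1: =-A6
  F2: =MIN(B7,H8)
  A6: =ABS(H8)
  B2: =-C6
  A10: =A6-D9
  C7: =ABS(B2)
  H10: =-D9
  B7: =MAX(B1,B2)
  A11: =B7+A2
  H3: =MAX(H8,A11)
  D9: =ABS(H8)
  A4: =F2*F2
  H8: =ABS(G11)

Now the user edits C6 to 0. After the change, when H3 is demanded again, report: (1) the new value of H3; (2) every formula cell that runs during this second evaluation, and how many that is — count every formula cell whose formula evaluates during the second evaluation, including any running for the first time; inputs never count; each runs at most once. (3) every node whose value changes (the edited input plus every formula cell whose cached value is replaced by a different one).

Demanding H3 again yields 6.
5 formula cells run: A11, B2, B7, G11, H3.
The nodes whose values change: A11, B2, B7, C6.
Note where the cutoff bites: H8 is checked, finds nothing changed, and keeps its cache.

First demand of the output computes:
  A2 = MIN(-3, -6) = -6
  B2 = -(2) = -2
  G11 = MIN(2, -6) = -6
  H8 = ABS(-6) = 6
  A6 = ABS(6) = 6
  B1 = -(6) = -6
  B7 = MAX(-6, -2) = -2
  A11 = -2 + -6 = -8
  H3 = MAX(6, -8) = 6

After the edit, cleaning proceeds:
  B2: a read changed (C6 2->0) — executes, giving 0.
  G11: a read changed (C6 2->0) — executes, giving -6 — identical to its old value.
  H8: dirty, but its reads are unchanged (G11 unchanged); cached 6 stands.
  A6: dirty, but its reads are unchanged (H8 unchanged); cached 6 stands.
  B1: dirty, but its reads are unchanged (A6 unchanged); cached -6 stands.
  B7: a read changed (B2 -2->0) — executes, giving 0.
  A11: a read changed (B7 -2->0) — executes, giving -6.
  H3: a read changed (A11 -8->-6) — executes, giving 6 — identical to its old value.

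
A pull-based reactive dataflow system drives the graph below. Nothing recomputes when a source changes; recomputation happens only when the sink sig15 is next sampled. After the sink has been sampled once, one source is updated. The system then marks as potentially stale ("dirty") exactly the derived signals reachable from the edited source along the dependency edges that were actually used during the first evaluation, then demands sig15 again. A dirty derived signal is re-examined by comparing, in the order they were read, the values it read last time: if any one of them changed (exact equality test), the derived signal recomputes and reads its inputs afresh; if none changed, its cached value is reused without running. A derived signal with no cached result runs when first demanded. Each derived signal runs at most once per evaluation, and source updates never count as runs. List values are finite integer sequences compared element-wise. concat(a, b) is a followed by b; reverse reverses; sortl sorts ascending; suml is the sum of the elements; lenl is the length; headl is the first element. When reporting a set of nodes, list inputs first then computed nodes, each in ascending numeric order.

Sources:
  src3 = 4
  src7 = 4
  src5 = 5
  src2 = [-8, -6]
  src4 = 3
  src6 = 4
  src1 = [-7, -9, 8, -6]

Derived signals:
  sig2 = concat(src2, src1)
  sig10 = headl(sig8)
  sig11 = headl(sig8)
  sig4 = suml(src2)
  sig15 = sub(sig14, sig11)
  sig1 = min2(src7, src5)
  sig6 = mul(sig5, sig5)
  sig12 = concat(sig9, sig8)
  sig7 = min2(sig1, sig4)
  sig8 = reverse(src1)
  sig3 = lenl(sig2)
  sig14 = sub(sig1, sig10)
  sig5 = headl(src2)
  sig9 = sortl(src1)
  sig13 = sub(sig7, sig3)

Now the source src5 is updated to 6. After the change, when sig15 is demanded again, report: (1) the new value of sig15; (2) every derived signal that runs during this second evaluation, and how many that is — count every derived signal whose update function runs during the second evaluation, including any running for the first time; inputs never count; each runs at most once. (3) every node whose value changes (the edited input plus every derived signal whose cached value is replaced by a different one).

New value of sig15: 16.
Derived signals that run: sig1 — 1 in total.
Values that change: src5.
Key observation: the change is absorbed at sig1 — it re-runs but produces the same value, and the output's value is unchanged.

First evaluation (everything demanded from the output):
  sig1 = min2(4, 5) = 4
  sig8 = reverse([-7, -9, 8, -6]) = [-6, 8, -9, -7]
  sig10 = headl([-6, 8, -9, -7]) = -6
  sig11 = headl([-6, 8, -9, -7]) = -6
  sig14 = sub(4, -6) = 10
  sig15 = sub(10, -6) = 16

Propagation after the edit:
  sig1: runs — src5 5->6; result 4 (same value as before).
  sig14: checked — values it read are unchanged (sig1 unchanged, sig10 unchanged); reused cached 10 without running.
  sig15: checked — values it read are unchanged (sig14 unchanged, sig11 unchanged); reused cached 16 without running.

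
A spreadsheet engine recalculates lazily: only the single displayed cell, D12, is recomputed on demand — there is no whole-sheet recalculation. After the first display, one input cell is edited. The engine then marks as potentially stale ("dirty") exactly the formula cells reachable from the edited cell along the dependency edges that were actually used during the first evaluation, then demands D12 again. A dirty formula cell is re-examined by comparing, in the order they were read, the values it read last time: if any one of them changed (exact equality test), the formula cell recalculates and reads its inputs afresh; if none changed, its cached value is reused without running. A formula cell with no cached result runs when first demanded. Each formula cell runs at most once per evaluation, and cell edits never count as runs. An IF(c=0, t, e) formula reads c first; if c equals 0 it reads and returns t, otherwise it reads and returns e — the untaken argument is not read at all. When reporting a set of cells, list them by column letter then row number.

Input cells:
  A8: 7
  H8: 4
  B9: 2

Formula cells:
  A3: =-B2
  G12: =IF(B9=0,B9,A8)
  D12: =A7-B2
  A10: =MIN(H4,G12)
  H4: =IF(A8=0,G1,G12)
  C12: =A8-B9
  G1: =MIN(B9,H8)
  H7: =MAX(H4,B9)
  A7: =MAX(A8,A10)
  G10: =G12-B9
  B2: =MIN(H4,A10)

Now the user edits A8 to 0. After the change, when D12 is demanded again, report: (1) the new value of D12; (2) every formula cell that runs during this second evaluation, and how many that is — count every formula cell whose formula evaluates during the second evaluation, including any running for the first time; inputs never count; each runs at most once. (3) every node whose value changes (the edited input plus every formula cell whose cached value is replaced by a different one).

First evaluation (everything demanded from the output):
  G12 = IF(B9=0: B9=2 -> else branch A8) = 7
  H4 = IF(A8=0: A8=7 -> else branch G12) = 7
  A10 = MIN(7, 7) = 7
  A7 = MAX(7, 7) = 7
  B2 = MIN(7, 7) = 7
  D12 = 7 - 7 = 0

Propagation after the edit:
  G1: demanded for the first time — runs, produces 2.
  G12: runs — A8 7->0; result 0.
  H4: runs — A8 7->0; G12 7->0; result 2.
  A10: runs — H4 7->2; G12 7->0; result 0.
  A7: runs — A8 7->0; A10 7->0; result 0.
  B2: runs — H4 7->2; A10 7->0; result 0.
  D12: runs — A7 7->0; B2 7->0; result 0 (same value as before).

Key observation: a condition flipped, so demand reaches new nodes — G1 runs for the first time.

New value of D12: 0.
Formula cells that run: A7, A10, B2, D12, G1, G12, H4 — 7 in total.
Values that change: A7, A8, A10, B2, G12, H4.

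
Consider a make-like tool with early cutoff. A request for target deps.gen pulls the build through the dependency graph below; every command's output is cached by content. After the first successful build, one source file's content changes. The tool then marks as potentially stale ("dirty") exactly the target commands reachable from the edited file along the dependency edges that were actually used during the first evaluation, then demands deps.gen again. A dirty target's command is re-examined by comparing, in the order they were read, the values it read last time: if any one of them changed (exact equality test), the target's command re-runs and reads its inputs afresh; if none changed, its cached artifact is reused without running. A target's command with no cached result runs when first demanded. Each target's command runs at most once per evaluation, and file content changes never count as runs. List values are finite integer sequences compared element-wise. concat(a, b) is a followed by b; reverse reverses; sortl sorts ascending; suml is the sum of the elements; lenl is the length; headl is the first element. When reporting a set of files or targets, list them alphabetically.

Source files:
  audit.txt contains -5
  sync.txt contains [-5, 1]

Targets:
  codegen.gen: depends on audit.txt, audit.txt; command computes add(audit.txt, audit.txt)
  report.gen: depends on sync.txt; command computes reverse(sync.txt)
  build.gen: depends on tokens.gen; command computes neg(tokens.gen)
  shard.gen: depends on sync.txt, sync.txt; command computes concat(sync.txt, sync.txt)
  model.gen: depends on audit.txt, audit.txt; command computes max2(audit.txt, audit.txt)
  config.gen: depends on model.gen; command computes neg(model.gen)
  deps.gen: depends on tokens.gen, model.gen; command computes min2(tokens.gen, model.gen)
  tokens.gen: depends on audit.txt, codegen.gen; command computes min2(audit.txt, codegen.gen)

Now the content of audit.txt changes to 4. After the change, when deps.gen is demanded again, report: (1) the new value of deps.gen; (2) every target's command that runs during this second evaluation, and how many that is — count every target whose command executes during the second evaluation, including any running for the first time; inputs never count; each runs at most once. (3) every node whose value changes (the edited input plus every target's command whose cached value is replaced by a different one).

First demand of the output computes:
  codegen.gen = add(-5, -5) = -10
  model.gen = max2(-5, -5) = -5
  tokens.gen = min2(-5, -10) = -10
  deps.gen = min2(-10, -5) = -10

After the edit, cleaning proceeds:
  codegen.gen: a read changed (audit.txt -5->4; audit.txt -5->4) — executes, giving 8.
  model.gen: a read changed (audit.txt -5->4; audit.txt -5->4) — executes, giving 4.
  tokens.gen: a read changed (audit.txt -5->4; codegen.gen -10->8) — executes, giving 4.
  deps.gen: a read changed (tokens.gen -10->4; model.gen -5->4) — executes, giving 4.

Demanding deps.gen again yields 4.
4 target commands run: codegen.gen, deps.gen, model.gen, tokens.gen.
The nodes whose values change: audit.txt, codegen.gen, deps.gen, model.gen, tokens.gen.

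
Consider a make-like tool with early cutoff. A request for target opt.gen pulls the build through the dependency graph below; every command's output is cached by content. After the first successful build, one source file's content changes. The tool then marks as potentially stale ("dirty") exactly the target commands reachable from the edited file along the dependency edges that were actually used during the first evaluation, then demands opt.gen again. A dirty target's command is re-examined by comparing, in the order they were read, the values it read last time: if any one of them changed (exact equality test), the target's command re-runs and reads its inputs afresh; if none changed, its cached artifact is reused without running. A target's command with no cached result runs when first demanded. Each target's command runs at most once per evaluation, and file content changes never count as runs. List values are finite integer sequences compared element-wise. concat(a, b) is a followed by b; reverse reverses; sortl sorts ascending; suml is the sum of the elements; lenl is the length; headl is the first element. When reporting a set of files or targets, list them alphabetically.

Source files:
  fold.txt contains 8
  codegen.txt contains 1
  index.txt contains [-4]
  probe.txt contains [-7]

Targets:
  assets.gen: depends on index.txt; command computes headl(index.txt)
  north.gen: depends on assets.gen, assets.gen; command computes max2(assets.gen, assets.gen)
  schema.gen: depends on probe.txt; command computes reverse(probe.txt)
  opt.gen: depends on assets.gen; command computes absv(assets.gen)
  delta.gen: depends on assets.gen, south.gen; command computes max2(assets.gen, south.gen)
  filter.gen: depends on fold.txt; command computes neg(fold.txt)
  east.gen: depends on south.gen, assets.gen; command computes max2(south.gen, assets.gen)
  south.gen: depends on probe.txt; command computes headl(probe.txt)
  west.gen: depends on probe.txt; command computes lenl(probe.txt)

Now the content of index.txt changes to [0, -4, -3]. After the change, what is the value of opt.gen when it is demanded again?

First demand of the output computes:
  assets.gen = headl([-4]) = -4
  opt.gen = absv(-4) = 4

After the edit, cleaning proceeds:
  assets.gen: a read changed (index.txt [-4]->[0, -4, -3]) — executes, giving 0.
  opt.gen: a read changed (assets.gen -4->0) — executes, giving 0.

Demanding opt.gen again yields 0.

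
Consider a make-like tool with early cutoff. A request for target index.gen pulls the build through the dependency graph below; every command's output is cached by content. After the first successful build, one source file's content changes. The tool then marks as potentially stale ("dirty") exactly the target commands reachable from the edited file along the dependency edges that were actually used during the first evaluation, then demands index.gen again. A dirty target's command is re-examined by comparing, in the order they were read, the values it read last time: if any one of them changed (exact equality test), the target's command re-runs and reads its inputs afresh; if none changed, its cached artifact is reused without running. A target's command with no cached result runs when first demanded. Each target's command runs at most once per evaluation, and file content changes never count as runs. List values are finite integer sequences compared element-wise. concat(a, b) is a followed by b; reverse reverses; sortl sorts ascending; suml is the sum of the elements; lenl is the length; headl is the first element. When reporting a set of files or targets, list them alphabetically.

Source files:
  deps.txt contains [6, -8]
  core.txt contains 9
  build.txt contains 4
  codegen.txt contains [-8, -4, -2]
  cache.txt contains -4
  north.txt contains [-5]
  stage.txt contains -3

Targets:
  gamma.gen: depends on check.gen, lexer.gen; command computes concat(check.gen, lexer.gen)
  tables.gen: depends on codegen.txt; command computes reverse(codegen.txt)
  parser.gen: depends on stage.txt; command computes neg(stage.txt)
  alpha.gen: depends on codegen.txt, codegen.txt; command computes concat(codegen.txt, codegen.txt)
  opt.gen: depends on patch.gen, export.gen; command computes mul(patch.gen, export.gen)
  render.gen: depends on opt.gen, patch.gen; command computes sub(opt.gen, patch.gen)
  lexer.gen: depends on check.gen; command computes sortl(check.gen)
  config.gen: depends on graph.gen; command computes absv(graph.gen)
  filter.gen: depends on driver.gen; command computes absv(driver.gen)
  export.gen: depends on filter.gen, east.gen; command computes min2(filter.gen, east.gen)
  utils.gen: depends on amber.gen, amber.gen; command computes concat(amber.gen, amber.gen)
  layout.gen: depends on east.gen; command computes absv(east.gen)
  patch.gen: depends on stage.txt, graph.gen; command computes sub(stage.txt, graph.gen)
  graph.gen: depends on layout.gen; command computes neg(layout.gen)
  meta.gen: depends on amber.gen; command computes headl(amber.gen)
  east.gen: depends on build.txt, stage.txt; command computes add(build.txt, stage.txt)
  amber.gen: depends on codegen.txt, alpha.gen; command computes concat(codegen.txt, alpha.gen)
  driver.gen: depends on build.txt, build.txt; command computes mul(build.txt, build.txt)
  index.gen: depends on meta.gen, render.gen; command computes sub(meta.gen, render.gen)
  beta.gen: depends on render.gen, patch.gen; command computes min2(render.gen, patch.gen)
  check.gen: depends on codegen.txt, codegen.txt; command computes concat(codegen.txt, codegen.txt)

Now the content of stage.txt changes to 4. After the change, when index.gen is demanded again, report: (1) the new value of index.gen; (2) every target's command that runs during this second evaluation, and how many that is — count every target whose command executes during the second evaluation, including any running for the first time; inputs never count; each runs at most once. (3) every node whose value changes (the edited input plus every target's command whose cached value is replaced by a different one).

First demand of the output computes:
  alpha.gen = concat([-8, -4, -2], [-8, -4, -2]) = [-8, -4, -2, -8, -4, -2]
  amber.gen = concat([-8, -4, -2], [-8, -4, -2, -8, -4, -2]) = [-8, -4, -2, -8, -4, -2, -8, -4, -2]
  driver.gen = mul(4, 4) = 16
  east.gen = add(4, -3) = 1
  filter.gen = absv(16) = 16
  export.gen = min2(16, 1) = 1
  layout.gen = absv(1) = 1
  graph.gen = neg(1) = -1
  meta.gen = headl([-8, -4, -2, -8, -4, -2, -8, -4, -2]) = -8
  patch.gen = sub(-3, -1) = -2
  opt.gen = mul(-2, 1) = -2
  render.gen = sub(-2, -2) = 0
  index.gen = sub(-8, 0) = -8

After the edit, cleaning proceeds:
  east.gen: a read changed (stage.txt -3->4) — executes, giving 8.
  export.gen: a read changed (east.gen 1->8) — executes, giving 8.
  layout.gen: a read changed (east.gen 1->8) — executes, giving 8.
  graph.gen: a read changed (layout.gen 1->8) — executes, giving -8.
  patch.gen: a read changed (stage.txt -3->4; graph.gen -1->-8) — executes, giving 12.
  opt.gen: a read changed (patch.gen -2->12; export.gen 1->8) — executes, giving 96.
  render.gen: a read changed (opt.gen -2->96; patch.gen -2->12) — executes, giving 84.
  index.gen: a read changed (render.gen 0->84) — executes, giving -92.

Demanding index.gen again yields -92.
8 target commands run: east.gen, export.gen, graph.gen, index.gen, layout.gen, opt.gen, patch.gen, render.gen.
The nodes whose values change: east.gen, export.gen, graph.gen, index.gen, layout.gen, opt.gen, patch.gen, render.gen, stage.txt.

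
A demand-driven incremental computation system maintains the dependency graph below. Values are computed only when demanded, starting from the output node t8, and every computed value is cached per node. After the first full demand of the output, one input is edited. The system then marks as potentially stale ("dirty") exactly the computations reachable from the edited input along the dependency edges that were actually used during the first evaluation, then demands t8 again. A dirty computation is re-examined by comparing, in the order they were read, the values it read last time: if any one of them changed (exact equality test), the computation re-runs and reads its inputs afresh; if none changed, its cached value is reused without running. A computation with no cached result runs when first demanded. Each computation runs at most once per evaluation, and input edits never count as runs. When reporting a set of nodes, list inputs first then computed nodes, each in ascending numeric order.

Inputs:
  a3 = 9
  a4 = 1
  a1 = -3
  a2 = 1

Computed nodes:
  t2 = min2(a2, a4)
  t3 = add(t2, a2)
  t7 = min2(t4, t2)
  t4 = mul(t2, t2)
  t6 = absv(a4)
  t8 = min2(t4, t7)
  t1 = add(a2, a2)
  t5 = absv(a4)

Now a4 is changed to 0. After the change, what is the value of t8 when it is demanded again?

First evaluation (everything demanded from the output):
  t2 = min2(1, 1) = 1
  t4 = mul(1, 1) = 1
  t7 = min2(1, 1) = 1
  t8 = min2(1, 1) = 1

Propagation after the edit:
  t2: runs — a4 1->0; result 0.
  t4: runs — t2 1->0; t2 1->0; result 0.
  t7: runs — t4 1->0; t2 1->0; result 0.
  t8: runs — t4 1->0; t7 1->0; result 0.

New value of t8: 0.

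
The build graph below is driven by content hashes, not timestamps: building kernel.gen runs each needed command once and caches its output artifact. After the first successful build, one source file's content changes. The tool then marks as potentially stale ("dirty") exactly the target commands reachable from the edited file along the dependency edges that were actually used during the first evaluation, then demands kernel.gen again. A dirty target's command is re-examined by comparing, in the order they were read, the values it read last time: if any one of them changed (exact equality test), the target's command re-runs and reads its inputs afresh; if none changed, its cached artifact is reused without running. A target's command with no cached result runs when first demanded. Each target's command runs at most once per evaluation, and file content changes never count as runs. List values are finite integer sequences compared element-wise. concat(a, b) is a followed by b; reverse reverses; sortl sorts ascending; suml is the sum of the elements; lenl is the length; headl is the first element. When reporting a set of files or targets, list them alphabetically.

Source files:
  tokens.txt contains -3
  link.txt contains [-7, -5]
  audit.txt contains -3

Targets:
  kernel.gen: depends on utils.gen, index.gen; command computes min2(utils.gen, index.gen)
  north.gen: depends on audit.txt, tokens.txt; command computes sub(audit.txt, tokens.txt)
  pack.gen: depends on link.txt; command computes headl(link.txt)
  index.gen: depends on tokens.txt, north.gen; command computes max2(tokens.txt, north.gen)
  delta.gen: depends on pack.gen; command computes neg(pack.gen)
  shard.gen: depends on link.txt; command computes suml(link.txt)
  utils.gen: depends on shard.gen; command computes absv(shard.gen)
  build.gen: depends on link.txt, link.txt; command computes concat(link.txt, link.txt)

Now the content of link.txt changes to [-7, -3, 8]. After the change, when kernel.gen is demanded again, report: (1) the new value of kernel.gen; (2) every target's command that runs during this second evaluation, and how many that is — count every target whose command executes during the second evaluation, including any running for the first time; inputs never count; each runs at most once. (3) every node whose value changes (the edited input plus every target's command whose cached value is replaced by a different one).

Initial pass — values computed on the first demand:
  north.gen = sub(-3, -3) = 0
  index.gen = max2(-3, 0) = 0
  shard.gen = suml([-7, -5]) = -12
  utils.gen = absv(-12) = 12
  kernel.gen = min2(12, 0) = 0

Second demand — change propagation:
  shard.gen: re-runs because link.txt [-7, -5]->[-7, -3, 8]; new result -2.
  utils.gen: re-runs because shard.gen -12->-2; new result 2.
  kernel.gen: re-runs because utils.gen 12->2; new result 0 (unchanged).

kernel.gen now evaluates to 0.
Run set: kernel.gen, shard.gen, utils.gen (3 run).
Changed values: link.txt, shard.gen, utils.gen.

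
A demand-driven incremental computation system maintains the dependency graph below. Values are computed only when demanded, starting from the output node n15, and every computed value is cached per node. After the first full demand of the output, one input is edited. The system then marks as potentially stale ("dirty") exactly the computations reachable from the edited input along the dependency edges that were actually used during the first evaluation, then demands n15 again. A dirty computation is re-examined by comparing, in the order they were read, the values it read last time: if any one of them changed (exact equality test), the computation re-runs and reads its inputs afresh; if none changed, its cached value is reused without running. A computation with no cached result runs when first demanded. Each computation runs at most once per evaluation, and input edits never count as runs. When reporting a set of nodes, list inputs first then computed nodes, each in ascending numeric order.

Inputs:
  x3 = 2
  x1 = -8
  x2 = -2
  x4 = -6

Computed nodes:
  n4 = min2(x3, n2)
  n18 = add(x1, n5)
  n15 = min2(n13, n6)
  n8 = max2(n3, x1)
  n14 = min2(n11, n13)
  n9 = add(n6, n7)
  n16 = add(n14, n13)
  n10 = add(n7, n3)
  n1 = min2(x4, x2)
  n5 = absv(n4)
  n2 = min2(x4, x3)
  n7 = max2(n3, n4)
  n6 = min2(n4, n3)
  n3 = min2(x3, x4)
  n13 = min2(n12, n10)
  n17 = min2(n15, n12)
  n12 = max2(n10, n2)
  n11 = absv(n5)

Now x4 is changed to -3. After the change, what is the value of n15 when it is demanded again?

First evaluation (everything demanded from the output):
  n2 = min2(-6, 2) = -6
  n3 = min2(2, -6) = -6
  n4 = min2(2, -6) = -6
  n6 = min2(-6, -6) = -6
  n7 = max2(-6, -6) = -6
  n10 = add(-6, -6) = -12
  n12 = max2(-12, -6) = -6
  n13 = min2(-6, -12) = -12
  n15 = min2(-12, -6) = -12

Propagation after the edit:
  n2: runs — x4 -6->-3; result -3.
  n3: runs — x4 -6->-3; result -3.
  n4: runs — n2 -6->-3; result -3.
  n6: runs — n4 -6->-3; n3 -6->-3; result -3.
  n7: runs — n3 -6->-3; n4 -6->-3; result -3.
  n10: runs — n7 -6->-3; n3 -6->-3; result -6.
  n12: runs — n10 -12->-6; n2 -6->-3; result -3.
  n13: runs — n12 -6->-3; n10 -12->-6; result -6.
  n15: runs — n13 -12->-6; n6 -6->-3; result -6.

New value of n15: -6.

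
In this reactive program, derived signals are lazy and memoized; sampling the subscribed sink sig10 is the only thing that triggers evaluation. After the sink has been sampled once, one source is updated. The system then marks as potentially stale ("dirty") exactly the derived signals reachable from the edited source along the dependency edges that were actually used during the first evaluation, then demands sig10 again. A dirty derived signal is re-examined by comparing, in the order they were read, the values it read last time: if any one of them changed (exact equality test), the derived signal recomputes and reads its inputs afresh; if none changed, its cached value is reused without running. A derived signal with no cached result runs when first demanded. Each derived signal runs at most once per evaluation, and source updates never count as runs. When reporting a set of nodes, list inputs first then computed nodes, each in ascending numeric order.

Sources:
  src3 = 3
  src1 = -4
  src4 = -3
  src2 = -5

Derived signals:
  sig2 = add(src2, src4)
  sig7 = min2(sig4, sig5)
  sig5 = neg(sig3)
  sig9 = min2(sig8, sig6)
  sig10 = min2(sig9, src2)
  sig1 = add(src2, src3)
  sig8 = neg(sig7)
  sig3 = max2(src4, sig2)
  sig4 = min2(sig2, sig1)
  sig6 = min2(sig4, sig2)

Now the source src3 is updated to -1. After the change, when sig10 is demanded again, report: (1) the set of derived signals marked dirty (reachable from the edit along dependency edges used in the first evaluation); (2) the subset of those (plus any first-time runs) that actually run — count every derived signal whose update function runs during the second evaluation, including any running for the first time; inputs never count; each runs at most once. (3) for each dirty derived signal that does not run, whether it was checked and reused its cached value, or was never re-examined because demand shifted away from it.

The edit dirties: sig1, sig4, sig6, sig7, sig8, sig9, sig10.
2 derived signals run: sig1, sig4.
Cache hits after checking: sig6, sig7, sig8, sig9, sig10.
Note the absorption at sig4: it re-runs yet its value is the same, leaving the output's value untouched.

First demand of the output computes:
  sig1 = add(-5, 3) = -2
  sig2 = add(-5, -3) = -8
  sig3 = max2(-3, -8) = -3
  sig4 = min2(-8, -2) = -8
  sig5 = neg(-3) = 3
  sig6 = min2(-8, -8) = -8
  sig7 = min2(-8, 3) = -8
  sig8 = neg(-8) = 8
  sig9 = min2(8, -8) = -8
  sig10 = min2(-8, -5) = -8

After the edit, cleaning proceeds:
  sig1: a read changed (src3 3->-1) — executes, giving -6.
  sig4: a read changed (sig1 -2->-6) — executes, giving -8 — identical to its old value.
  sig6: dirty, but its reads are unchanged (sig4 unchanged, sig2 unchanged); cached -8 stands.
  sig7: dirty, but its reads are unchanged (sig4 unchanged, sig5 unchanged); cached -8 stands.
  sig8: dirty, but its reads are unchanged (sig7 unchanged); cached 8 stands.
  sig9: dirty, but its reads are unchanged (sig8 unchanged, sig6 unchanged); cached -8 stands.
  sig10: dirty, but its reads are unchanged (sig9 unchanged, src2 unchanged); cached -8 stands.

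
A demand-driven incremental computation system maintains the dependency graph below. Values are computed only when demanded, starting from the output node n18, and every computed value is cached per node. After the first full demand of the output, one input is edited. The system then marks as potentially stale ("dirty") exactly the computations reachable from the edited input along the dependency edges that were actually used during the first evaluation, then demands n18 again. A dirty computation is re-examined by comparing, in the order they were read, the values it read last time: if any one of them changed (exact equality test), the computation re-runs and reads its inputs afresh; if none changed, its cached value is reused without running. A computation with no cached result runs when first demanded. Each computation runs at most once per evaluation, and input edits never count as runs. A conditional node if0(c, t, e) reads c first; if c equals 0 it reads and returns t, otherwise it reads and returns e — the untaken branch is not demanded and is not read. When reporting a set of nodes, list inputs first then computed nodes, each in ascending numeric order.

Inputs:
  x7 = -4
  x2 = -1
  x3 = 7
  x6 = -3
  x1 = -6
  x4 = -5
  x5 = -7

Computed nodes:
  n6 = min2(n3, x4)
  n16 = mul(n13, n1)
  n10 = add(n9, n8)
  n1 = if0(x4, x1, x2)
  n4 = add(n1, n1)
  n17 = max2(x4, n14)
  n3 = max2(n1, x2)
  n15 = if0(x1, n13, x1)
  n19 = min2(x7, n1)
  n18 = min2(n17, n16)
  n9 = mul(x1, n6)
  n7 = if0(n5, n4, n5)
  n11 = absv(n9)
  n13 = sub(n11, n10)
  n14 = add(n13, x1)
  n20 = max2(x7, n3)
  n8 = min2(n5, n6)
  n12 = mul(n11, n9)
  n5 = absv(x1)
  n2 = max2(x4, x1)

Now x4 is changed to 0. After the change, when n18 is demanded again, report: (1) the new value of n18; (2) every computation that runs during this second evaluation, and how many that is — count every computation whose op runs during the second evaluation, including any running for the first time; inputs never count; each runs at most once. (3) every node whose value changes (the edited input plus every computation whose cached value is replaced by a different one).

First evaluation (everything demanded from the output):
  n1 = if0(x4=-5 -> else branch x2) = -1
  n3 = max2(-1, -1) = -1
  n5 = absv(-6) = 6
  n6 = min2(-1, -5) = -5
  n8 = min2(6, -5) = -5
  n9 = mul(-6, -5) = 30
  n10 = add(30, -5) = 25
  n11 = absv(30) = 30
  n13 = sub(30, 25) = 5
  n14 = add(5, -6) = -1
  n16 = mul(5, -1) = -5
  n17 = max2(-5, -1) = -1
  n18 = min2(-1, -5) = -5

Propagation after the edit:
  n1: runs — x4 -5->0; result -6.
  n3: runs — n1 -1->-6; result -1 (same value as before).
  n6: runs — x4 -5->0; result -1.
  n8: runs — n6 -5->-1; result -1.
  n9: runs — n6 -5->-1; result 6.
  n10: runs — n9 30->6; n8 -5->-1; result 5.
  n11: runs — n9 30->6; result 6.
  n13: runs — n11 30->6; n10 25->5; result 1.
  n14: runs — n13 5->1; result -5.
  n16: runs — n13 5->1; n1 -1->-6; result -6.
  n17: runs — x4 -5->0; n14 -1->-5; result 0.
  n18: runs — n17 -1->0; n16 -5->-6; result -6.

New value of n18: -6.
Computations that run: n1, n3, n6, n8, n9, n10, n11, n13, n14, n16, n17, n18 — 12 in total.
Values that change: x4, n1, n6, n8, n9, n10, n11, n13, n14, n16, n17, n18.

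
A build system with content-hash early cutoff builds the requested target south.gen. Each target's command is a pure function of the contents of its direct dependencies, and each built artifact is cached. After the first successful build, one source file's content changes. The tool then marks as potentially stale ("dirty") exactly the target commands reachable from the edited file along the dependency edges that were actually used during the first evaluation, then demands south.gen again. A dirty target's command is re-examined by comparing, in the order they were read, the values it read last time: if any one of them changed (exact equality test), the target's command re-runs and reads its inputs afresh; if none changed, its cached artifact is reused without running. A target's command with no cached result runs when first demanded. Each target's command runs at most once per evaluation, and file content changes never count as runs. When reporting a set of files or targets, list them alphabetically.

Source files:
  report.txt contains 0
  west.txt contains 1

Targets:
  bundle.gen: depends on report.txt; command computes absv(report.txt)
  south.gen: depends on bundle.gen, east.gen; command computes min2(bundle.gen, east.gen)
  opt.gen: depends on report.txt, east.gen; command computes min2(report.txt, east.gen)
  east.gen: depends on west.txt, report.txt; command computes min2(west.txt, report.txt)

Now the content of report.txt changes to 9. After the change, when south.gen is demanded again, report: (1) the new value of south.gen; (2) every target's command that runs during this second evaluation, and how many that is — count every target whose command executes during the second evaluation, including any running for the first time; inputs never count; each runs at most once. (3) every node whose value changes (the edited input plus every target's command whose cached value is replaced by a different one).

First evaluation (everything demanded from the output):
  bundle.gen = absv(0) = 0
  east.gen = min2(1, 0) = 0
  south.gen = min2(0, 0) = 0

Propagation after the edit:
  bundle.gen: runs — report.txt 0->9; result 9.
  east.gen: runs — report.txt 0->9; result 1.
  south.gen: runs — bundle.gen 0->9; east.gen 0->1; result 1.

New value of south.gen: 1.
Target commands that run: bundle.gen, east.gen, south.gen — 3 in total.
Values that change: bundle.gen, east.gen, report.txt, south.gen.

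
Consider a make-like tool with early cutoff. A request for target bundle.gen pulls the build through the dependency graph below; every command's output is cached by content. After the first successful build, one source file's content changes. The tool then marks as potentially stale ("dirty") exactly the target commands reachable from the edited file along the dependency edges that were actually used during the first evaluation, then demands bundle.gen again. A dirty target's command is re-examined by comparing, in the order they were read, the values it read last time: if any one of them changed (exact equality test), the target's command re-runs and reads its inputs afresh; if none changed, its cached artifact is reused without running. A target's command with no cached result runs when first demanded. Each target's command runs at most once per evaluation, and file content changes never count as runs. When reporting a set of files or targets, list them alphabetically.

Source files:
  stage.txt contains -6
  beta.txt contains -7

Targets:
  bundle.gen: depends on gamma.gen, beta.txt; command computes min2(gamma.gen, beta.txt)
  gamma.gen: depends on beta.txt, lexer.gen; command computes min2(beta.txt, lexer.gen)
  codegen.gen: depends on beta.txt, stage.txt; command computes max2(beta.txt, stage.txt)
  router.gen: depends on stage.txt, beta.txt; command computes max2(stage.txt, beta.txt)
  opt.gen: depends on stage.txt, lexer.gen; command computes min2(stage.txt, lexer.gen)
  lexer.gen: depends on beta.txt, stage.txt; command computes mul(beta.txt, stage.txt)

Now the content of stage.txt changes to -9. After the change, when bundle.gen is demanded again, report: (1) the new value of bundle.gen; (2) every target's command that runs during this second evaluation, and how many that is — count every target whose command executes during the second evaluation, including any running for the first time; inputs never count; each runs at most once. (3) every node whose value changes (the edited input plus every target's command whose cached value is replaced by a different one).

Demanding bundle.gen again yields -7.
2 target commands run: gamma.gen, lexer.gen.
The nodes whose values change: lexer.gen, stage.txt.
Note the absorption at gamma.gen: it re-runs yet its value is the same, leaving the output's value untouched.

First demand of the output computes:
  lexer.gen = mul(-7, -6) = 42
  gamma.gen = min2(-7, 42) = -7
  bundle.gen = min2(-7, -7) = -7

After the edit, cleaning proceeds:
  lexer.gen: a read changed (stage.txt -6->-9) — executes, giving 63.
  gamma.gen: a read changed (lexer.gen 42->63) — executes, giving -7 — identical to its old value.
  bundle.gen: dirty, but its reads are unchanged (gamma.gen unchanged, beta.txt unchanged); cached -7 stands.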